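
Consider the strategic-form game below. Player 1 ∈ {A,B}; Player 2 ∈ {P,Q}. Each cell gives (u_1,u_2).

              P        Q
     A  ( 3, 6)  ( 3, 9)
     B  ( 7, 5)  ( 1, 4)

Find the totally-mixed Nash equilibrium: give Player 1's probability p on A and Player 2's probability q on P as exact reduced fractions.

P1 indiff ⇒ q·3+(1-q)·3 = q·7+(1-q)·1 ⇒ q(-4) = (1-q)(-2) ⇒ q = 1/3
P2 indiff ⇒ p·6+(1-p)·5 = p·9+(1-p)·4 ⇒ p(-3) = (1-p)(-1) ⇒ p = 1/4

p=1/4, q=1/3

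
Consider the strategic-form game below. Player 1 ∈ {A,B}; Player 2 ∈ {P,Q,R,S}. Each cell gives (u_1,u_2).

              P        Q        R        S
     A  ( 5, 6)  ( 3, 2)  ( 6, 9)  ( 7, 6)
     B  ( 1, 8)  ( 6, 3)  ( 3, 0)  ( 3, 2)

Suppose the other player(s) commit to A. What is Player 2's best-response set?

BR_2 = {R}

u_2(P vs A) = 6
u_2(Q vs A) = 2
u_2(R vs A) = 9
u_2(S vs A) = 6
max payoff 9 at {R}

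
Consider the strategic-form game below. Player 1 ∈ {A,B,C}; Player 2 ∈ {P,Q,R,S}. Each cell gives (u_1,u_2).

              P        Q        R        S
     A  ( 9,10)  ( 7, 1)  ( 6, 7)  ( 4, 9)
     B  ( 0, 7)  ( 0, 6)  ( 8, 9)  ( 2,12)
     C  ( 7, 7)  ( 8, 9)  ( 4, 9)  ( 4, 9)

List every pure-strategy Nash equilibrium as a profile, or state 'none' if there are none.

Nash profiles: (A,P), (C,Q), (C,S)

(A,P): NE
(A,Q): not NE [P1→C gives 8>7; P2→P gives 10>1]
(A,R): not NE [P1→B gives 8>6; P2→P gives 10>7]
(A,S): not NE [P2→P gives 10>9]
(B,P): not NE [P1→A gives 9>0; P2→S gives 12>7]
(B,Q): not NE [P1→C gives 8>0; P2→S gives 12>6]
(B,R): not NE [P2→S gives 12>9]
(B,S): not NE [P1→C gives 4>2]
(C,P): not NE [P1→A gives 9>7; P2→S gives 9>7]
(C,Q): NE
(C,R): not NE [P1→B gives 8>4]
(C,S): NE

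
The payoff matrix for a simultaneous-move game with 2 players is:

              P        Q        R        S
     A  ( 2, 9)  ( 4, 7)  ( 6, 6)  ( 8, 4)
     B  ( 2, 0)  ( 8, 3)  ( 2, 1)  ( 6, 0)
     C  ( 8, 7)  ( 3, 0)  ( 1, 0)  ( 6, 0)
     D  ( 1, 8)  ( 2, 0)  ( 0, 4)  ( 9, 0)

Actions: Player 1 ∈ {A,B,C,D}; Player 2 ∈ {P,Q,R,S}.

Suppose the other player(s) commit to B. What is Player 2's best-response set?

P2 best: {Q}

u_2(P vs B) = 0
u_2(Q vs B) = 3
u_2(R vs B) = 1
u_2(S vs B) = 0
max payoff 3 at {Q}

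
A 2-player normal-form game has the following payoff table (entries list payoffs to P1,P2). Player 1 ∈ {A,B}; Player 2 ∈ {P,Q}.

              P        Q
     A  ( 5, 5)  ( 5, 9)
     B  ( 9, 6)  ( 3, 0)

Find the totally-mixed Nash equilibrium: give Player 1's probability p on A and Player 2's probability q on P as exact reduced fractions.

P1 indiff ⇒ q·5+(1-q)·5 = q·9+(1-q)·3 ⇒ q(-4) = (1-q)(-2) ⇒ q = 1/3
P2 indiff ⇒ p·5+(1-p)·6 = p·9+(1-p)·0 ⇒ p(-4) = (1-p)(-6) ⇒ p = 3/5

P1 mixes 3/5 on A; P2 mixes 1/3 on P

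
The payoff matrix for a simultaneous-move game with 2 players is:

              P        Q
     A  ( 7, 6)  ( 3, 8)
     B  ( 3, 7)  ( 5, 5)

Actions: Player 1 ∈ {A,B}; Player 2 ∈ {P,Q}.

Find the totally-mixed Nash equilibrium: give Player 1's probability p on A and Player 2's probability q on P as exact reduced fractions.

P1 indiff ⇒ q·7+(1-q)·3 = q·3+(1-q)·5 ⇒ q(4) = (1-q)(2) ⇒ q = 1/3
P2 indiff ⇒ p·6+(1-p)·7 = p·8+(1-p)·5 ⇒ p(-2) = (1-p)(-2) ⇒ p = 1/2

p=1/2, q=1/3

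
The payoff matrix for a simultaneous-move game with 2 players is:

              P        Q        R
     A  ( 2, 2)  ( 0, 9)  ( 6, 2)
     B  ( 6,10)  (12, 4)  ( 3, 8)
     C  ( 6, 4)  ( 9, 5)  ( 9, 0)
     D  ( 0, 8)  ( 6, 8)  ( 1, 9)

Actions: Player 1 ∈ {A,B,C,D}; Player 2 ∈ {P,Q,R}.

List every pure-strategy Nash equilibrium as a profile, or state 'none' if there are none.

Nash profiles: (B,P)

(A,P): not NE [P1→C gives 6>2; P2→Q gives 9>2]
(A,Q): not NE [P1→B gives 12>0]
(A,R): not NE [P1→C gives 9>6; P2→Q gives 9>2]
(B,P): NE
(B,Q): not NE [P2→P gives 10>4]
(B,R): not NE [P1→C gives 9>3; P2→P gives 10>8]
(C,P): not NE [P2→Q gives 5>4]
(C,Q): not NE [P1→B gives 12>9]
(C,R): not NE [P2→Q gives 5>0]
(D,P): not NE [P1→C gives 6>0; P2→R gives 9>8]
(D,Q): not NE [P1→B gives 12>6; P2→R gives 9>8]
(D,R): not NE [P1→C gives 9>1]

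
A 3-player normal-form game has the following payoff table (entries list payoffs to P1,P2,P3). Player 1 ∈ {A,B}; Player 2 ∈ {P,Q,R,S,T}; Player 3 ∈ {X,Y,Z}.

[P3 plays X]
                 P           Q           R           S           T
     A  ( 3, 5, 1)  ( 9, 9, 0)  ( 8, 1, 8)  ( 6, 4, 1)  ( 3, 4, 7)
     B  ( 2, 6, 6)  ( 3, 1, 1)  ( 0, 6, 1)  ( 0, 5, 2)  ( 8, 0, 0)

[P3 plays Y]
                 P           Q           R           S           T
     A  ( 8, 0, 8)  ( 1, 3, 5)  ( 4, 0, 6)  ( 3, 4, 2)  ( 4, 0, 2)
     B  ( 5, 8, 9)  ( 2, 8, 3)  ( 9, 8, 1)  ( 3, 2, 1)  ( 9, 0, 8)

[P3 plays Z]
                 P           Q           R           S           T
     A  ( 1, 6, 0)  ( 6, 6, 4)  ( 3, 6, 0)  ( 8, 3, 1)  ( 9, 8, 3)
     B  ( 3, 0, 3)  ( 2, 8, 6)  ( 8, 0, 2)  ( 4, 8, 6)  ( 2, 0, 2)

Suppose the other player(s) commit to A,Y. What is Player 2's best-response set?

u_2(P vs A,Y) = 0
u_2(Q vs A,Y) = 3
u_2(R vs A,Y) = 0
u_2(S vs A,Y) = 4
u_2(T vs A,Y) = 0
max payoff 4 at {S}

argmax u_2 = {S}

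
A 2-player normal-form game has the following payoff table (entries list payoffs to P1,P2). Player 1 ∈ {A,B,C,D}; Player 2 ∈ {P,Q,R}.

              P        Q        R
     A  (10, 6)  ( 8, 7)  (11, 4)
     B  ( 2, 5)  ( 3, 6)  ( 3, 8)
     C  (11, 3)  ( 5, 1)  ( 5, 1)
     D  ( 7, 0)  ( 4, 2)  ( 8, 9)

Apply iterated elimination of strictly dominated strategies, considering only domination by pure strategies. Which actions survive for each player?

P1 drop B (A beats it: P:10>2 Q:8>3 R:11>3)
P1 drop D (A beats it: P:10>7 Q:8>4 R:11>8)
P2 drop R (P beats it: A:6>4 C:3>1)
P1→{A,C} P2→{P,Q}

IESDS → P1:{A,C} P2:{P,Q}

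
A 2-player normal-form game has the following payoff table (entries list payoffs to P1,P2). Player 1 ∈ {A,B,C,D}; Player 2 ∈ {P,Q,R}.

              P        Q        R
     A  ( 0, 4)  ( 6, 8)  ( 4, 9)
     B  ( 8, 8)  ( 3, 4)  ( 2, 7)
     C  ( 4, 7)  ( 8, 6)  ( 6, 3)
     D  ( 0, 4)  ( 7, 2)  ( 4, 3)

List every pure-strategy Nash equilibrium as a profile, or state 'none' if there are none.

PSNE = {(B,P)}

(A,P): not NE [P1→B gives 8>0; P2→R gives 9>4]
(A,Q): not NE [P1→C gives 8>6; P2→R gives 9>8]
(A,R): not NE [P1→C gives 6>4]
(B,P): NE
(B,Q): not NE [P1→C gives 8>3; P2→P gives 8>4]
(B,R): not NE [P1→C gives 6>2; P2→P gives 8>7]
(C,P): not NE [P1→B gives 8>4]
(C,Q): not NE [P2→P gives 7>6]
(C,R): not NE [P2→P gives 7>3]
(D,P): not NE [P1→B gives 8>0]
(D,Q): not NE [P1→C gives 8>7; P2→P gives 4>2]
(D,R): not NE [P1→C gives 6>4; P2→P gives 4>3]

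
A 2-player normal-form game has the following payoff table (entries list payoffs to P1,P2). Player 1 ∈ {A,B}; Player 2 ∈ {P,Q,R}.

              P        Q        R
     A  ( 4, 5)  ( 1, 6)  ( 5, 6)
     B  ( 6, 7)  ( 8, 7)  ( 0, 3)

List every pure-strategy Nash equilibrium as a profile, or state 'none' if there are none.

NE set: (A,R), (B,P), (B,Q)

(A,P): not NE [P1→B gives 6>4; P2→R gives 6>5]
(A,Q): not NE [P1→B gives 8>1]
(A,R): NE
(B,P): NE
(B,Q): NE
(B,R): not NE [P1→A gives 5>0; P2→Q gives 7>3]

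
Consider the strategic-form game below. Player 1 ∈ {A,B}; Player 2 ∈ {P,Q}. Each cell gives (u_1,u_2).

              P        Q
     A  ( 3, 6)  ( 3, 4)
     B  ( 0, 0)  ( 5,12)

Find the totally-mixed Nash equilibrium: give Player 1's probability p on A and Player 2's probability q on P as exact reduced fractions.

(p,q) = (6/7, 2/5)

P1 indiff ⇒ q·3+(1-q)·3 = q·0+(1-q)·5 ⇒ q(3) = (1-q)(2) ⇒ q = 2/5
P2 indiff ⇒ p·6+(1-p)·0 = p·4+(1-p)·12 ⇒ p(2) = (1-p)(12) ⇒ p = 6/7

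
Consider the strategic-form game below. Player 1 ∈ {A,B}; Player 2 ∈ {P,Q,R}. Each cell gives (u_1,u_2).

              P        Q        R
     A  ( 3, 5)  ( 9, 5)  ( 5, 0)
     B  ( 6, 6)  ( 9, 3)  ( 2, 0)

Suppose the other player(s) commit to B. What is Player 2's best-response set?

BR_2 = {P}

u_2(P vs B) = 6
u_2(Q vs B) = 3
u_2(R vs B) = 0
max payoff 6 at {P}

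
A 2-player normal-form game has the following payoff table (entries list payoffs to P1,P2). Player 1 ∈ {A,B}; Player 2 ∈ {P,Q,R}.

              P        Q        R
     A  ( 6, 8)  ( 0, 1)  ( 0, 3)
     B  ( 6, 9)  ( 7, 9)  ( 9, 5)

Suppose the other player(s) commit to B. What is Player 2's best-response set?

P2 best: {P,Q}

u_2(P vs B) = 9
u_2(Q vs B) = 9
u_2(R vs B) = 5
max payoff 9 at {P,Q}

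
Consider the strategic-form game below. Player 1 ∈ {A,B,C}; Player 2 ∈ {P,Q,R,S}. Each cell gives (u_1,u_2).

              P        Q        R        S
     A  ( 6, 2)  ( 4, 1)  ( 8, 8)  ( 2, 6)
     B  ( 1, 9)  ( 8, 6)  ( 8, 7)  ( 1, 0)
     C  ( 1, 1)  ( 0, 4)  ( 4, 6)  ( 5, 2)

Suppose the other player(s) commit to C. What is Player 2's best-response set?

u_2(P vs C) = 1
u_2(Q vs C) = 4
u_2(R vs C) = 6
u_2(S vs C) = 2
max payoff 6 at {R}

argmax u_2 = {R}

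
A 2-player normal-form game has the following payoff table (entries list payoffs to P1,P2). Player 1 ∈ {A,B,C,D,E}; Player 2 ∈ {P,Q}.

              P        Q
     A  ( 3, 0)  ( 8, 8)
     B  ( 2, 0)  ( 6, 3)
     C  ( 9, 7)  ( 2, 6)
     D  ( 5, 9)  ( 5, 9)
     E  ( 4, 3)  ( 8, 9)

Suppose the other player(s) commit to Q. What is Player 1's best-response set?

u_1(A vs Q) = 8
u_1(B vs Q) = 6
u_1(C vs Q) = 2
u_1(D vs Q) = 5
u_1(E vs Q) = 8
max payoff 8 at {A,E}

argmax u_1 = {A,E}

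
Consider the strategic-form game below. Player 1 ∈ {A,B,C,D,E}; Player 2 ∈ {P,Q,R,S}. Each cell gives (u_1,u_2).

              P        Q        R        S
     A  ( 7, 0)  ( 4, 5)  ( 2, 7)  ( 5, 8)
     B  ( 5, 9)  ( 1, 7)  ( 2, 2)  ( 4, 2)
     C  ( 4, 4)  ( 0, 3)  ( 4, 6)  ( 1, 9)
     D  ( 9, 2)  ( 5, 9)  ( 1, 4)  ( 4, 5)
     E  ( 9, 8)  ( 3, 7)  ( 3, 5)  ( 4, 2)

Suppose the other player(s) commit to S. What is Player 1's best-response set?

u_1(A vs S) = 5
u_1(B vs S) = 4
u_1(C vs S) = 1
u_1(D vs S) = 4
u_1(E vs S) = 4
max payoff 5 at {A}

argmax u_1 = {A}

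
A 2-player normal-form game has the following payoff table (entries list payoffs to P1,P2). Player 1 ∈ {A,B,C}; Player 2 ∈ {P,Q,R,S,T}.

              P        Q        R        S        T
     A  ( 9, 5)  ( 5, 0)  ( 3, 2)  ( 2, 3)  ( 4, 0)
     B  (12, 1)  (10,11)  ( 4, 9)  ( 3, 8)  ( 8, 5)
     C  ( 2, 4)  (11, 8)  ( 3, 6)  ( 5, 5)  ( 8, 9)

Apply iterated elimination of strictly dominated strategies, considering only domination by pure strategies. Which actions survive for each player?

P1 drop A (B beats it: P:12>9 Q:10>5 R:4>3 S:3>2 T:8>4)
P2 drop P (Q beats it: B:11>1 C:8>4)
P2 drop R (Q beats it: B:11>9 C:8>6)
P2 drop S (Q beats it: B:11>8 C:8>5)
P1→{B,C} P2→{Q,T}

Remaining: P1:{B,C} P2:{Q,T}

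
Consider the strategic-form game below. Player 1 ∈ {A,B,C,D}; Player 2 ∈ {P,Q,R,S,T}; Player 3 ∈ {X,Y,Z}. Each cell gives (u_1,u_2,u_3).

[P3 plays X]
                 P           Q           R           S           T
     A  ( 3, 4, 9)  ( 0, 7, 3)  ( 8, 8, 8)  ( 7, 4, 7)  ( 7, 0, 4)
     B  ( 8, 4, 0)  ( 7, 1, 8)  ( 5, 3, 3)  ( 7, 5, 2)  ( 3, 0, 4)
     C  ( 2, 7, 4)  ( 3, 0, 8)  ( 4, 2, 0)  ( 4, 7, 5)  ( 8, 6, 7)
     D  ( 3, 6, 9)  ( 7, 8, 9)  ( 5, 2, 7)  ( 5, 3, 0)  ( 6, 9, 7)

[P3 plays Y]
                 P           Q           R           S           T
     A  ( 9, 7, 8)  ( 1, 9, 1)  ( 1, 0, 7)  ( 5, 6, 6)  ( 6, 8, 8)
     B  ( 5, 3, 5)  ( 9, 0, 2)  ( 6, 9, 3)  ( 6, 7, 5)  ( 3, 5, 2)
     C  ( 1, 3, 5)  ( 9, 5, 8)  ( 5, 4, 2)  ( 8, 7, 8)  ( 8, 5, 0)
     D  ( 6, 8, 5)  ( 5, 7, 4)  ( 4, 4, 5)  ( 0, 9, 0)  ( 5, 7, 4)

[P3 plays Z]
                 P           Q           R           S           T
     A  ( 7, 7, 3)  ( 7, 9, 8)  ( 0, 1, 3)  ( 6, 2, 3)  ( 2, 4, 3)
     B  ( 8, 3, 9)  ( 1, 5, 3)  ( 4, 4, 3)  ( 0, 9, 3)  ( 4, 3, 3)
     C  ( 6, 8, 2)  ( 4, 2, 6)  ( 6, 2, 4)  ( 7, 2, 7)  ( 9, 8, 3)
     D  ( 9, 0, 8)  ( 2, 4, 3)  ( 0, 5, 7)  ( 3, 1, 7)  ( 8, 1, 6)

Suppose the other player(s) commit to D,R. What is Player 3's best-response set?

u_3(X vs D,R) = 7
u_3(Y vs D,R) = 5
u_3(Z vs D,R) = 7
max payoff 7 at {X,Z}

P3 best: {X,Z}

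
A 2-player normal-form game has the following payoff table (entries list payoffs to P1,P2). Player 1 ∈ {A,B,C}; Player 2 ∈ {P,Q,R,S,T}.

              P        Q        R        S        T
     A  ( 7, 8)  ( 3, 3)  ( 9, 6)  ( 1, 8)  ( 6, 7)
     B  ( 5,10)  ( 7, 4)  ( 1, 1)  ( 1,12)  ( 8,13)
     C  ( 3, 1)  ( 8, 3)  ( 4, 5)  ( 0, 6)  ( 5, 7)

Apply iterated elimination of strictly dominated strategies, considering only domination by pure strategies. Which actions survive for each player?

P2 drop Q (S beats it: A:8>3 B:12>4 C:6>3)
P1 drop C (A beats it: P:7>3 R:9>4 S:1>0 T:6>5)
P2 drop R (P beats it: A:8>6 B:10>1)
P1→{A,B} P2→{P,S,T}

IESDS → P1:{A,B} P2:{P,S,T}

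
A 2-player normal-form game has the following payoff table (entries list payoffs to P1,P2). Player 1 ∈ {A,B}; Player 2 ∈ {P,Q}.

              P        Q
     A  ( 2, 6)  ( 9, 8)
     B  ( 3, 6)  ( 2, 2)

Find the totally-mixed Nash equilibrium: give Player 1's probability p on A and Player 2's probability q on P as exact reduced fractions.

p=2/3, q=7/8

P1 indiff ⇒ q·2+(1-q)·9 = q·3+(1-q)·2 ⇒ q(-1) = (1-q)(-7) ⇒ q = 7/8
P2 indiff ⇒ p·6+(1-p)·6 = p·8+(1-p)·2 ⇒ p(-2) = (1-p)(-4) ⇒ p = 2/3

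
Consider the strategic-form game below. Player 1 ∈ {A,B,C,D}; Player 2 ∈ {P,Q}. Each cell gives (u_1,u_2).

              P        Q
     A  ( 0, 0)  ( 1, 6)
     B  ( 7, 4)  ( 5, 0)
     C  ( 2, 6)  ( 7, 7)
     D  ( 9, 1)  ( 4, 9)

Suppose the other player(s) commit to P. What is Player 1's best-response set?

argmax u_1 = {D}

u_1(A vs P) = 0
u_1(B vs P) = 7
u_1(C vs P) = 2
u_1(D vs P) = 9
max payoff 9 at {D}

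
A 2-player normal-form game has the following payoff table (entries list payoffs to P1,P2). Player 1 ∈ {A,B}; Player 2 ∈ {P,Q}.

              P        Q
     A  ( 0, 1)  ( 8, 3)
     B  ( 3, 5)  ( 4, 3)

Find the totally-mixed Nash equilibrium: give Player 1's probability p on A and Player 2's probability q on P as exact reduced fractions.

P1 indiff ⇒ q·0+(1-q)·8 = q·3+(1-q)·4 ⇒ q(-3) = (1-q)(-4) ⇒ q = 4/7
P2 indiff ⇒ p·1+(1-p)·5 = p·3+(1-p)·3 ⇒ p(-2) = (1-p)(-2) ⇒ p = 1/2

p=1/2, q=4/7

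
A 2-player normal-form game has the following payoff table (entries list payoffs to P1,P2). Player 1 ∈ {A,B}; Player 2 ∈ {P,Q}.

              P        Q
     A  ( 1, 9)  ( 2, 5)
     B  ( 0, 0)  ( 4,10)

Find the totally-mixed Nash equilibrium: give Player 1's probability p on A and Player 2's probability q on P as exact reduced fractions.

P1 mixes 5/7 on A; P2 mixes 2/3 on P

P1 indiff ⇒ q·1+(1-q)·2 = q·0+(1-q)·4 ⇒ q(1) = (1-q)(2) ⇒ q = 2/3
P2 indiff ⇒ p·9+(1-p)·0 = p·5+(1-p)·10 ⇒ p(4) = (1-p)(10) ⇒ p = 5/7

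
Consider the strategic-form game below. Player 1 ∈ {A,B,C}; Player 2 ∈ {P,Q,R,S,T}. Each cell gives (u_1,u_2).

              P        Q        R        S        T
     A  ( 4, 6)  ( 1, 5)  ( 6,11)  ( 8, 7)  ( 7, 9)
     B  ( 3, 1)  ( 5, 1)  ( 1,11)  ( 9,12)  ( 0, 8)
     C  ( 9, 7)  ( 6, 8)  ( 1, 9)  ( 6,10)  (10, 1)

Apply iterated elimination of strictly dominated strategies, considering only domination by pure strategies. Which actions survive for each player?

IESDS → P1:{A,B} P2:{R,S}

P2 drop P (R beats it: A:11>6 B:11>1 C:9>7)
P2 drop Q (R beats it: A:11>5 B:11>1 C:9>8)
P2 drop T (R beats it: A:11>9 B:11>8 C:9>1)
P1 drop C (A beats it: R:6>1 S:8>6)
P1→{A,B} P2→{R,S}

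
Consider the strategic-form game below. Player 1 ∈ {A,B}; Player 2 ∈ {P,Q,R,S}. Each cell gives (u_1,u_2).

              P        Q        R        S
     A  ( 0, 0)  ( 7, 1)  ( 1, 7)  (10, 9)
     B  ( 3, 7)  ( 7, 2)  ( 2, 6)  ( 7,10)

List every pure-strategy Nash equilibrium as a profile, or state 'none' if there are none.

PSNE = {(A,S)}

(A,P): not NE [P1→B gives 3>0; P2→S gives 9>0]
(A,Q): not NE [P2→S gives 9>1]
(A,R): not NE [P1→B gives 2>1; P2→S gives 9>7]
(A,S): NE
(B,P): not NE [P2→S gives 10>7]
(B,Q): not NE [P2→S gives 10>2]
(B,R): not NE [P2→S gives 10>6]
(B,S): not NE [P1→A gives 10>7]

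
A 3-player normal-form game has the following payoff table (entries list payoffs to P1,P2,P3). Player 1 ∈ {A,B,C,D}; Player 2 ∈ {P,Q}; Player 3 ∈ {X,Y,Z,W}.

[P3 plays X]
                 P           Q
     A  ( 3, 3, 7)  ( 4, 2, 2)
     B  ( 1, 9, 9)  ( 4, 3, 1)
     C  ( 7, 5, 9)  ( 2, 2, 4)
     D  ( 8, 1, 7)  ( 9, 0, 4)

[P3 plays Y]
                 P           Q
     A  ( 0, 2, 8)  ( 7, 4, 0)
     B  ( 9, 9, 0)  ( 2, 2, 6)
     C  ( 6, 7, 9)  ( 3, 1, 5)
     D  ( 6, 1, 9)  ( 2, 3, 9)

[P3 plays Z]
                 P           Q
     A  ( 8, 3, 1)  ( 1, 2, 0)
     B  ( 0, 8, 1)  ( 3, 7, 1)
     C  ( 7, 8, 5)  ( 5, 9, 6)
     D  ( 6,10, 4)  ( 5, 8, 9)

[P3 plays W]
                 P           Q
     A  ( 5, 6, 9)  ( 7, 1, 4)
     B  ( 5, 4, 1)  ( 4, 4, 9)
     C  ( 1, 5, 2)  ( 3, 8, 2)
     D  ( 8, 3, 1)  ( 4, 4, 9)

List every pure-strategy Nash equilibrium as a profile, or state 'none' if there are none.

NE set: (C,Q,Z)

(A,P,X): not NE [P1→D gives 8>3; P3→W gives 9>7]
(A,P,Y): not NE [P1→B gives 9>0; P2→Q gives 4>2; P3→W gives 9>8]
(A,P,Z): not NE [P3→W gives 9>1]
(A,P,W): not NE [P1→D gives 8>5]
(A,Q,X): not NE [P1→D gives 9>4; P2→P gives 3>2; P3→W gives 4>2]
(A,Q,Y): not NE [P3→W gives 4>0]
(A,Q,Z): not NE [P1→D gives 5>1; P2→P gives 3>2; P3→W gives 4>0]
(A,Q,W): not NE [P2→P gives 6>1]
(B,P,X): not NE [P1→D gives 8>1]
(B,P,Y): not NE [P3→X gives 9>0]
(B,P,Z): not NE [P1→A gives 8>0; P3→X gives 9>1]
(B,P,W): not NE [P1→D gives 8>5; P3→X gives 9>1]
(B,Q,X): not NE [P1→D gives 9>4; P2→P gives 9>3; P3→W gives 9>1]
(B,Q,Y): not NE [P1→A gives 7>2; P2→P gives 9>2; P3→W gives 9>6]
(B,Q,Z): not NE [P1→D gives 5>3; P2→P gives 8>7; P3→W gives 9>1]
(B,Q,W): not NE [P1→A gives 7>4]
(C,P,X): not NE [P1→D gives 8>7]
(C,P,Y): not NE [P1→B gives 9>6]
(C,P,Z): not NE [P1→A gives 8>7; P2→Q gives 9>8; P3→Y gives 9>5]
(C,P,W): not NE [P1→D gives 8>1; P2→Q gives 8>5; P3→Y gives 9>2]
(C,Q,X): not NE [P1→D gives 9>2; P2→P gives 5>2; P3→Z gives 6>4]
(C,Q,Y): not NE [P1→A gives 7>3; P2→P gives 7>1; P3→Z gives 6>5]
(C,Q,Z): NE
(C,Q,W): not NE [P1→A gives 7>3; P3→Z gives 6>2]
(D,P,X): not NE [P3→Y gives 9>7]
(D,P,Y): not NE [P1→B gives 9>6; P2→Q gives 3>1]
(D,P,Z): not NE [P1→A gives 8>6; P3→Y gives 9>4]
(D,P,W): not NE [P2→Q gives 4>3; P3→Y gives 9>1]
(D,Q,X): not NE [P2→P gives 1>0; P3→W gives 9>4]
(D,Q,Y): not NE [P1→A gives 7>2]
(D,Q,Z): not NE [P2→P gives 10>8]
(D,Q,W): not NE [P1→A gives 7>4]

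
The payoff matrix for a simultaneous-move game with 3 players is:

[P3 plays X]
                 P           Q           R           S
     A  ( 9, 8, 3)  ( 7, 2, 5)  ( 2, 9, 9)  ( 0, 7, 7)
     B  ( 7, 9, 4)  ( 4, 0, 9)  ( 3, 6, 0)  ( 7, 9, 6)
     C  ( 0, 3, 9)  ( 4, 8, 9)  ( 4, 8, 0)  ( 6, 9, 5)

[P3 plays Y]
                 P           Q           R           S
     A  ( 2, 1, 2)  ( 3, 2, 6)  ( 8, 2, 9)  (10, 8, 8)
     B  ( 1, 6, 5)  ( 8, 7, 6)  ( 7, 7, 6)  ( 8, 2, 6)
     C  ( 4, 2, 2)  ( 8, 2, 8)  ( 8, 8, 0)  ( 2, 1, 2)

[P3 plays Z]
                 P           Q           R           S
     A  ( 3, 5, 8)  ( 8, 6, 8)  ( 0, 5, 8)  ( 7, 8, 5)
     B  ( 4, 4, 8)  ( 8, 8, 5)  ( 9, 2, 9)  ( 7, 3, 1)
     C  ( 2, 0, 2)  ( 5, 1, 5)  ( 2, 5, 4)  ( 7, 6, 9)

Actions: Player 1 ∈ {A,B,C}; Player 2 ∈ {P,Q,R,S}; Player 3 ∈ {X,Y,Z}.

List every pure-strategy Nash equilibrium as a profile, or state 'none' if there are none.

NE set: (A,S,Y), (B,S,X), (C,S,Z)

(A,P,X): not NE [P2→R gives 9>8; P3→Z gives 8>3]
(A,P,Y): not NE [P1→C gives 4>2; P2→S gives 8>1; P3→Z gives 8>2]
(A,P,Z): not NE [P1→B gives 4>3; P2→S gives 8>5]
(A,Q,X): not NE [P2→R gives 9>2; P3→Z gives 8>5]
(A,Q,Y): not NE [P1→C gives 8>3; P2→S gives 8>2; P3→Z gives 8>6]
(A,Q,Z): not NE [P2→S gives 8>6]
(A,R,X): not NE [P1→C gives 4>2]
(A,R,Y): not NE [P2→S gives 8>2]
(A,R,Z): not NE [P1→B gives 9>0; P2→S gives 8>5; P3→Y gives 9>8]
(A,S,X): not NE [P1→B gives 7>0; P2→R gives 9>7; P3→Y gives 8>7]
(A,S,Y): NE
(A,S,Z): not NE [P3→Y gives 8>5]
(B,P,X): not NE [P1→A gives 9>7; P3→Z gives 8>4]
(B,P,Y): not NE [P1→C gives 4>1; P2→R gives 7>6; P3→Z gives 8>5]
(B,P,Z): not NE [P2→Q gives 8>4]
(B,Q,X): not NE [P1→A gives 7>4; P2→S gives 9>0]
(B,Q,Y): not NE [P3→X gives 9>6]
(B,Q,Z): not NE [P3→X gives 9>5]
(B,R,X): not NE [P1→C gives 4>3; P2→S gives 9>6; P3→Z gives 9>0]
(B,R,Y): not NE [P1→C gives 8>7; P3→Z gives 9>6]
(B,R,Z): not NE [P2→Q gives 8>2]
(B,S,X): NE
(B,S,Y): not NE [P1→A gives 10>8; P2→R gives 7>2]
(B,S,Z): not NE [P2→Q gives 8>3; P3→Y gives 6>1]
(C,P,X): not NE [P1→A gives 9>0; P2→S gives 9>3]
(C,P,Y): not NE [P2→R gives 8>2; P3→X gives 9>2]
(C,P,Z): not NE [P1→B gives 4>2; P2→S gives 6>0; P3→X gives 9>2]
(C,Q,X): not NE [P1→A gives 7>4; P2→S gives 9>8]
(C,Q,Y): not NE [P2→R gives 8>2; P3→X gives 9>8]
(C,Q,Z): not NE [P1→B gives 8>5; P2→S gives 6>1; P3→X gives 9>5]
(C,R,X): not NE [P2→S gives 9>8; P3→Z gives 4>0]
(C,R,Y): not NE [P3→Z gives 4>0]
(C,R,Z): not NE [P1→B gives 9>2; P2→S gives 6>5]
(C,S,X): not NE [P1→B gives 7>6; P3→Z gives 9>5]
(C,S,Y): not NE [P1→A gives 10>2; P2→R gives 8>1; P3→Z gives 9>2]
(C,S,Z): NE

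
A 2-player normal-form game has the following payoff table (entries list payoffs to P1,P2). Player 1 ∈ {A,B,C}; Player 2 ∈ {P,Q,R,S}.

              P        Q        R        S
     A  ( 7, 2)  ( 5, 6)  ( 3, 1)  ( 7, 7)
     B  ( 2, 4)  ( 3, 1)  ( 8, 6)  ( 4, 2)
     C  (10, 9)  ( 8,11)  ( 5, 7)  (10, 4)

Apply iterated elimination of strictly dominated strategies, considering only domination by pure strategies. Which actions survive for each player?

Survivors P1:{B,C} P2:{P,Q,R}

P1 drop A (C beats it: P:10>7 Q:8>5 R:5>3 S:10>7)
P2 drop S (P beats it: B:4>2 C:9>4)
P1→{B,C} P2→{P,Q,R}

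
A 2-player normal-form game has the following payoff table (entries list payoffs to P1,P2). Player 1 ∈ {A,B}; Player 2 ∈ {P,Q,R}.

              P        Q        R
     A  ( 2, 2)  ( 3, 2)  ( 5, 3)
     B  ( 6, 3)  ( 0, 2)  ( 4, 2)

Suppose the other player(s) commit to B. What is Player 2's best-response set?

argmax u_2 = {P}

u_2(P vs B) = 3
u_2(Q vs B) = 2
u_2(R vs B) = 2
max payoff 3 at {P}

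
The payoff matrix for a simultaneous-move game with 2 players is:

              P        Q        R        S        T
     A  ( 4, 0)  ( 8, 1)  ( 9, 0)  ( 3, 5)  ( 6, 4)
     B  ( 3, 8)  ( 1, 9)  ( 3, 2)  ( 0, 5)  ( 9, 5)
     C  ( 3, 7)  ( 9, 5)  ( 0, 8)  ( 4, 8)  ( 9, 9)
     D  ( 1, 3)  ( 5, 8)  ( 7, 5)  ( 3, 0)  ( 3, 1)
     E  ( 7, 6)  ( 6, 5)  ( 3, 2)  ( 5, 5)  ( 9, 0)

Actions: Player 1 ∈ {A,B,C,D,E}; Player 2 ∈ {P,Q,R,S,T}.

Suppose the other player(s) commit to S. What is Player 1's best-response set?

BR_1 = {E}

u_1(A vs S) = 3
u_1(B vs S) = 0
u_1(C vs S) = 4
u_1(D vs S) = 3
u_1(E vs S) = 5
max payoff 5 at {E}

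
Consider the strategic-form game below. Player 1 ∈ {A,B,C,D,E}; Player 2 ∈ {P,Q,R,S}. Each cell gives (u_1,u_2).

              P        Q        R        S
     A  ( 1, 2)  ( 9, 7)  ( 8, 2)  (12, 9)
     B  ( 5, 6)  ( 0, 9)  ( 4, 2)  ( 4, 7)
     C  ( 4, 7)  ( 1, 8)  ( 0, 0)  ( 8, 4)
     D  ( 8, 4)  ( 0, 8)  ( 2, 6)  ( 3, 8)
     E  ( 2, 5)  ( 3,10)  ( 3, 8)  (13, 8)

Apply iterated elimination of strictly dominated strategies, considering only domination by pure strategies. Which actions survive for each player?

P2 drop P (Q beats it: A:7>2 B:9>6 C:8>7 D:8>4 E:10>5)
P1 drop B (A beats it: Q:9>0 R:8>4 S:12>4)
P1 drop C (A beats it: Q:9>1 R:8>0 S:12>8)
P1 drop D (A beats it: Q:9>0 R:8>2 S:12>3)
P2 drop R (Q beats it: A:7>2 E:10>8)
P1→{A,E} P2→{Q,S}

Survivors P1:{A,E} P2:{Q,S}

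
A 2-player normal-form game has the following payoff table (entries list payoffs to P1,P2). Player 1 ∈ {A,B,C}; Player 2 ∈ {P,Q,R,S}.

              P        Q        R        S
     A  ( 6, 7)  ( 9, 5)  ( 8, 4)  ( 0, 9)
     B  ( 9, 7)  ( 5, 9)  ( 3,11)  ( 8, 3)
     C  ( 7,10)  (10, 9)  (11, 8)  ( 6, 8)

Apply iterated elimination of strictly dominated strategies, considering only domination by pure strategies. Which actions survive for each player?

P1 drop A (C beats it: P:7>6 Q:10>9 R:11>8 S:6>0)
P2 drop S (P beats it: B:7>3 C:10>8)
P1→{B,C} P2→{P,Q,R}

IESDS → P1:{B,C} P2:{P,Q,R}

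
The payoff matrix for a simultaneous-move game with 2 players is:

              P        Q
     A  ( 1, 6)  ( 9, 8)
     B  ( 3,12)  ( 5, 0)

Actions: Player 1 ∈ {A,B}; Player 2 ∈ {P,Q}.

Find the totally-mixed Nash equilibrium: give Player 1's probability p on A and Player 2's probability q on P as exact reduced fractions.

P1 indiff ⇒ q·1+(1-q)·9 = q·3+(1-q)·5 ⇒ q(-2) = (1-q)(-4) ⇒ q = 2/3
P2 indiff ⇒ p·6+(1-p)·12 = p·8+(1-p)·0 ⇒ p(-2) = (1-p)(-12) ⇒ p = 6/7

P1 mixes 6/7 on A; P2 mixes 2/3 on P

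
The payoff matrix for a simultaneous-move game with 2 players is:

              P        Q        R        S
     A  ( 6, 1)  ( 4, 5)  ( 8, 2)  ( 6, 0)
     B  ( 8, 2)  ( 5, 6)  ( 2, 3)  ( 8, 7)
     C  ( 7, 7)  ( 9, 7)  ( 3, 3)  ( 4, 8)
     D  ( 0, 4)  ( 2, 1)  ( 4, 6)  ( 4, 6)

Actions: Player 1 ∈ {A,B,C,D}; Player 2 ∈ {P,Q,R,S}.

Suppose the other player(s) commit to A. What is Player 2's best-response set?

argmax u_2 = {Q}

u_2(P vs A) = 1
u_2(Q vs A) = 5
u_2(R vs A) = 2
u_2(S vs A) = 0
max payoff 5 at {Q}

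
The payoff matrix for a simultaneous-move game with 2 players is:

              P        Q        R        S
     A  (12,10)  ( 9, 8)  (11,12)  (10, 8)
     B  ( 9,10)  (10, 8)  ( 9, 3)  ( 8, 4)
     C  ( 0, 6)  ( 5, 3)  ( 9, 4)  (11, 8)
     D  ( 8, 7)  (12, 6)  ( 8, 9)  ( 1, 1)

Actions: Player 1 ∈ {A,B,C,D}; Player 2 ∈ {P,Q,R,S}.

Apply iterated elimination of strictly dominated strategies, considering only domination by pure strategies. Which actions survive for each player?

Remaining: P1:{A,C} P2:{P,R,S}

P2 drop Q (P beats it: A:10>8 B:10>8 C:6>3 D:7>6)
P1 drop B (A beats it: P:12>9 R:11>9 S:10>8)
P1 drop D (A beats it: P:12>8 R:11>8 S:10>1)
P1→{A,C} P2→{P,R,S}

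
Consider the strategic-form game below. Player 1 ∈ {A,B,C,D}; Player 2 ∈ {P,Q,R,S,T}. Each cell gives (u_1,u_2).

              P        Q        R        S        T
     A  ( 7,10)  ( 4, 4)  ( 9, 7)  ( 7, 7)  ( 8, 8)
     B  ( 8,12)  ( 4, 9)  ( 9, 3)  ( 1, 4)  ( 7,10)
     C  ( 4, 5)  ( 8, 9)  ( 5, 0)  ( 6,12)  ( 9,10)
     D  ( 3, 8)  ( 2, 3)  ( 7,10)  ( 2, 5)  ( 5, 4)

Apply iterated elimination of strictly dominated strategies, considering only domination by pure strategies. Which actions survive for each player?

P1 drop D (A beats it: P:7>3 Q:4>2 R:9>7 S:7>2 T:8>5)
P2 drop Q (T beats it: A:8>4 B:10>9 C:10>9)
P2 drop R (P beats it: A:10>7 B:12>3 C:5>0)
P1→{A,B,C} P2→{P,S,T}

Survivors P1:{A,B,C} P2:{P,S,T}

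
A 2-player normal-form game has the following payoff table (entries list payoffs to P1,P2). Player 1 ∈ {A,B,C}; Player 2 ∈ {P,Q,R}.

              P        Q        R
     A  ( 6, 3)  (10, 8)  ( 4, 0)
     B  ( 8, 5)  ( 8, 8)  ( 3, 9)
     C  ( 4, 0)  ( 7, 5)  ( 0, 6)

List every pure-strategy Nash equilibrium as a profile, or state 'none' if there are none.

PSNE = {(A,Q)}

(A,P): not NE [P1→B gives 8>6; P2→Q gives 8>3]
(A,Q): NE
(A,R): not NE [P2→Q gives 8>0]
(B,P): not NE [P2→R gives 9>5]
(B,Q): not NE [P1→A gives 10>8; P2→R gives 9>8]
(B,R): not NE [P1→A gives 4>3]
(C,P): not NE [P1→B gives 8>4; P2→R gives 6>0]
(C,Q): not NE [P1→A gives 10>7; P2→R gives 6>5]
(C,R): not NE [P1→A gives 4>0]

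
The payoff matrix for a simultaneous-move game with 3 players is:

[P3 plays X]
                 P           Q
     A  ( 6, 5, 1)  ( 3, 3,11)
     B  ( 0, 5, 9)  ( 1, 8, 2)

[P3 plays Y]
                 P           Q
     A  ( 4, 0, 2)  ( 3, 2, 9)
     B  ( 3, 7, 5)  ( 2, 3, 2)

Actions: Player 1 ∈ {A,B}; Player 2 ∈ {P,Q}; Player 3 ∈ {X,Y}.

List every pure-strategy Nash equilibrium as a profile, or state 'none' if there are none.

(A,P,X): not NE [P3→Y gives 2>1]
(A,P,Y): not NE [P2→Q gives 2>0]
(A,Q,X): not NE [P2→P gives 5>3]
(A,Q,Y): not NE [P3→X gives 11>9]
(B,P,X): not NE [P1→A gives 6>0; P2→Q gives 8>5]
(B,P,Y): not NE [P1→A gives 4>3; P3→X gives 9>5]
(B,Q,X): not NE [P1→A gives 3>1]
(B,Q,Y): not NE [P1→A gives 3>2; P2→P gives 7>3]

No pure NE.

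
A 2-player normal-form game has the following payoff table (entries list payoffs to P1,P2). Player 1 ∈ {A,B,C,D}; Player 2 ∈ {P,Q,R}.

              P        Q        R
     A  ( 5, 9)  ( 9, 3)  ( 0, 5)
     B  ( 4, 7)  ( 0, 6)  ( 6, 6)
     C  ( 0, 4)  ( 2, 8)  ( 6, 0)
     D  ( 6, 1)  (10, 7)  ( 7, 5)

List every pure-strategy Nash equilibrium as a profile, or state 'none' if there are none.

NE set: (D,Q)

(A,P): not NE [P1→D gives 6>5]
(A,Q): not NE [P1→D gives 10>9; P2→P gives 9>3]
(A,R): not NE [P1→D gives 7>0; P2→P gives 9>5]
(B,P): not NE [P1→D gives 6>4]
(B,Q): not NE [P1→D gives 10>0; P2→P gives 7>6]
(B,R): not NE [P1→D gives 7>6; P2→P gives 7>6]
(C,P): not NE [P1→D gives 6>0; P2→Q gives 8>4]
(C,Q): not NE [P1→D gives 10>2]
(C,R): not NE [P1→D gives 7>6; P2→Q gives 8>0]
(D,P): not NE [P2→Q gives 7>1]
(D,Q): NE
(D,R): not NE [P2→Q gives 7>5]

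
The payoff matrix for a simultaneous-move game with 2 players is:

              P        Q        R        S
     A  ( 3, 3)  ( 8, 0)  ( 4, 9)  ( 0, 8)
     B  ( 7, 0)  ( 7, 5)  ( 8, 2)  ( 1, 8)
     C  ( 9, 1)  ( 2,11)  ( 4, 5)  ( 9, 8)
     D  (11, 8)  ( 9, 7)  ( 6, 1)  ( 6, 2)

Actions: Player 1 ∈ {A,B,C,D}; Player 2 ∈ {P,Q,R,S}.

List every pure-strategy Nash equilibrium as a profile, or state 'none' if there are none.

PSNE = {(D,P)}

(A,P): not NE [P1→D gives 11>3; P2→R gives 9>3]
(A,Q): not NE [P1→D gives 9>8; P2→R gives 9>0]
(A,R): not NE [P1→B gives 8>4]
(A,S): not NE [P1→C gives 9>0; P2→R gives 9>8]
(B,P): not NE [P1→D gives 11>7; P2→S gives 8>0]
(B,Q): not NE [P1→D gives 9>7; P2→S gives 8>5]
(B,R): not NE [P2→S gives 8>2]
(B,S): not NE [P1→C gives 9>1]
(C,P): not NE [P1→D gives 11>9; P2→Q gives 11>1]
(C,Q): not NE [P1→D gives 9>2]
(C,R): not NE [P1→B gives 8>4; P2→Q gives 11>5]
(C,S): not NE [P2→Q gives 11>8]
(D,P): NE
(D,Q): not NE [P2→P gives 8>7]
(D,R): not NE [P1→B gives 8>6; P2→P gives 8>1]
(D,S): not NE [P1→C gives 9>6; P2→P gives 8>2]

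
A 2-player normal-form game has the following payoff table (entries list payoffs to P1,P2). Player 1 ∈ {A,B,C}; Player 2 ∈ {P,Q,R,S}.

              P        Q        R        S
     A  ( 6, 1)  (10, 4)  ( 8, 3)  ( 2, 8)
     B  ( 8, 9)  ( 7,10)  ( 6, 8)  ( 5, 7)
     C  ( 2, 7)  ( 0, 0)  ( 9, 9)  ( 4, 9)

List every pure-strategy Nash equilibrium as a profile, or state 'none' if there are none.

(A,P): not NE [P1→B gives 8>6; P2→S gives 8>1]
(A,Q): not NE [P2→S gives 8>4]
(A,R): not NE [P1→C gives 9>8; P2→S gives 8>3]
(A,S): not NE [P1→B gives 5>2]
(B,P): not NE [P2→Q gives 10>9]
(B,Q): not NE [P1→A gives 10>7]
(B,R): not NE [P1→C gives 9>6; P2→Q gives 10>8]
(B,S): not NE [P2→Q gives 10>7]
(C,P): not NE [P1→B gives 8>2; P2→S gives 9>7]
(C,Q): not NE [P1→A gives 10>0; P2→S gives 9>0]
(C,R): NE
(C,S): not NE [P1→B gives 5>4]

Nash profiles: (C,R)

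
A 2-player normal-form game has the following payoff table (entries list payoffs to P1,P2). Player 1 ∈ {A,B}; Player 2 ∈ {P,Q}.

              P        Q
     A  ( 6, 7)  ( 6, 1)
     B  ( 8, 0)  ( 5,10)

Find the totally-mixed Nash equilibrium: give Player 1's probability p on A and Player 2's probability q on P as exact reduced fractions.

P1 mixes 5/8 on A; P2 mixes 1/3 on P

P1 indiff ⇒ q·6+(1-q)·6 = q·8+(1-q)·5 ⇒ q(-2) = (1-q)(-1) ⇒ q = 1/3
P2 indiff ⇒ p·7+(1-p)·0 = p·1+(1-p)·10 ⇒ p(6) = (1-p)(10) ⇒ p = 5/8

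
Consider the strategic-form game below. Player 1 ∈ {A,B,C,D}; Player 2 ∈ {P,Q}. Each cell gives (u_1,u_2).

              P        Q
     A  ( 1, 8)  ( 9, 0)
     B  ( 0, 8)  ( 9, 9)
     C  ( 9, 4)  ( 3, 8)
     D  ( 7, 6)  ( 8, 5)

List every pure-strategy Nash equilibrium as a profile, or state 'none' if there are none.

PSNE = {(B,Q)}

(A,P): not NE [P1→C gives 9>1]
(A,Q): not NE [P2→P gives 8>0]
(B,P): not NE [P1→C gives 9>0; P2→Q gives 9>8]
(B,Q): NE
(C,P): not NE [P2→Q gives 8>4]
(C,Q): not NE [P1→B gives 9>3]
(D,P): not NE [P1→C gives 9>7]
(D,Q): not NE [P1→B gives 9>8; P2→P gives 6>5]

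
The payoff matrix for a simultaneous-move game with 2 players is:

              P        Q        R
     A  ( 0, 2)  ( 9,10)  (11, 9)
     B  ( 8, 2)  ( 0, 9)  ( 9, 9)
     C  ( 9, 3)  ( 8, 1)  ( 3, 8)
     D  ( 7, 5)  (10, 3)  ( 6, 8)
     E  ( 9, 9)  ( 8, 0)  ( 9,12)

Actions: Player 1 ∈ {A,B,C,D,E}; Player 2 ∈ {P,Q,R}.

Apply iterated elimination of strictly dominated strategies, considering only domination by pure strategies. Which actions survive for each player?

P2 drop P (R beats it: A:9>2 B:9>2 C:8>3 D:8>5 E:12>9)
P1 drop B (A beats it: Q:9>0 R:11>9)
P1 drop C (A beats it: Q:9>8 R:11>3)
P1 drop E (A beats it: Q:9>8 R:11>9)
P1→{A,D} P2→{Q,R}

Remaining: P1:{A,D} P2:{Q,R}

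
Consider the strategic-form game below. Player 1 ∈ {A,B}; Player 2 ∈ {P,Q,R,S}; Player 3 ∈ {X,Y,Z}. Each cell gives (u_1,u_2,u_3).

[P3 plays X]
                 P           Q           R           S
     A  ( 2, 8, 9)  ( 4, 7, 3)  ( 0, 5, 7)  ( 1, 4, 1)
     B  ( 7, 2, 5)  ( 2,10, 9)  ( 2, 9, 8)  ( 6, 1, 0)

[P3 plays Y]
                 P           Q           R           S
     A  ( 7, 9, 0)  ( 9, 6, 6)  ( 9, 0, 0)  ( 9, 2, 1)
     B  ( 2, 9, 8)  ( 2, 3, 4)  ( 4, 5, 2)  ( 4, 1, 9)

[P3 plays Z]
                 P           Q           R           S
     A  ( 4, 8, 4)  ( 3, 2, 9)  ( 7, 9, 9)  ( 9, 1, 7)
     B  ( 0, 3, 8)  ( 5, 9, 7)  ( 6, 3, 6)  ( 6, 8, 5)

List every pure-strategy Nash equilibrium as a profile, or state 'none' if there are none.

(A,P,X): not NE [P1→B gives 7>2]
(A,P,Y): not NE [P3→X gives 9>0]
(A,P,Z): not NE [P2→R gives 9>8; P3→X gives 9>4]
(A,Q,X): not NE [P2→P gives 8>7; P3→Z gives 9>3]
(A,Q,Y): not NE [P2→P gives 9>6; P3→Z gives 9>6]
(A,Q,Z): not NE [P1→B gives 5>3; P2→R gives 9>2]
(A,R,X): not NE [P1→B gives 2>0; P2→P gives 8>5; P3→Z gives 9>7]
(A,R,Y): not NE [P2→P gives 9>0; P3→Z gives 9>0]
(A,R,Z): NE
(A,S,X): not NE [P1→B gives 6>1; P2→P gives 8>4; P3→Z gives 7>1]
(A,S,Y): not NE [P2→P gives 9>2; P3→Z gives 7>1]
(A,S,Z): not NE [P2→R gives 9>1]
(B,P,X): not NE [P2→Q gives 10>2; P3→Z gives 8>5]
(B,P,Y): not NE [P1→A gives 7>2]
(B,P,Z): not NE [P1→A gives 4>0; P2→Q gives 9>3]
(B,Q,X): not NE [P1→A gives 4>2]
(B,Q,Y): not NE [P1→A gives 9>2; P2→P gives 9>3; P3→X gives 9>4]
(B,Q,Z): not NE [P3→X gives 9>7]
(B,R,X): not NE [P2→Q gives 10>9]
(B,R,Y): not NE [P1→A gives 9>4; P2→P gives 9>5; P3→X gives 8>2]
(B,R,Z): not NE [P1→A gives 7>6; P2→Q gives 9>3; P3→X gives 8>6]
(B,S,X): not NE [P2→Q gives 10>1; P3→Y gives 9>0]
(B,S,Y): not NE [P1→A gives 9>4; P2→P gives 9>1]
(B,S,Z): not NE [P1→A gives 9>6; P2→Q gives 9>8; P3→Y gives 9>5]

Nash profiles: (A,R,Z)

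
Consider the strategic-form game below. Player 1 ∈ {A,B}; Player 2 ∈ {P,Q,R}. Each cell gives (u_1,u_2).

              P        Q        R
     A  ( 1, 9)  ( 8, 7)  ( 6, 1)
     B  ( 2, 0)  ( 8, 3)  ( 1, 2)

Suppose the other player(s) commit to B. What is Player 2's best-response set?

P2 best: {Q}

u_2(P vs B) = 0
u_2(Q vs B) = 3
u_2(R vs B) = 2
max payoff 3 at {Q}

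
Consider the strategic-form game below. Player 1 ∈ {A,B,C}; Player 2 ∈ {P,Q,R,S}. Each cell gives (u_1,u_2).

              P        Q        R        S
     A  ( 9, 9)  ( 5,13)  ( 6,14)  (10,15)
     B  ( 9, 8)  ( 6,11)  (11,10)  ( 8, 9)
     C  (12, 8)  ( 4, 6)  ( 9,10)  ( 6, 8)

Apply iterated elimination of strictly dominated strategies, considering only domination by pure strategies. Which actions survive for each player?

Survivors P1:{A,B} P2:{Q,R,S}

P2 drop P (R beats it: A:14>9 B:10>8 C:10>8)
P1 drop C (B beats it: Q:6>4 R:11>9 S:8>6)
P1→{A,B} P2→{Q,R,S}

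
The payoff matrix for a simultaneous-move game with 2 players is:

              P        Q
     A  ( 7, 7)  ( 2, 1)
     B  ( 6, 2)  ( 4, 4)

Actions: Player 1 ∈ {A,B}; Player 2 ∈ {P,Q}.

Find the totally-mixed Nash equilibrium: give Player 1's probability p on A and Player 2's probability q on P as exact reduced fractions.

P1 mixes 1/4 on A; P2 mixes 2/3 on P

P1 indiff ⇒ q·7+(1-q)·2 = q·6+(1-q)·4 ⇒ q(1) = (1-q)(2) ⇒ q = 2/3
P2 indiff ⇒ p·7+(1-p)·2 = p·1+(1-p)·4 ⇒ p(6) = (1-p)(2) ⇒ p = 1/4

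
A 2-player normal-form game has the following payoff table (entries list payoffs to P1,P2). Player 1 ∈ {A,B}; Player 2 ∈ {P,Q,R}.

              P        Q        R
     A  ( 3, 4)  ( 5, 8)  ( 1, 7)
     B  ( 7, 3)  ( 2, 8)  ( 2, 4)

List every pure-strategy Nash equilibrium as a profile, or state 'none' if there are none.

NE set: (A,Q)

(A,P): not NE [P1→B gives 7>3; P2→Q gives 8>4]
(A,Q): NE
(A,R): not NE [P1→B gives 2>1; P2→Q gives 8>7]
(B,P): not NE [P2→Q gives 8>3]
(B,Q): not NE [P1→A gives 5>2]
(B,R): not NE [P2→Q gives 8>4]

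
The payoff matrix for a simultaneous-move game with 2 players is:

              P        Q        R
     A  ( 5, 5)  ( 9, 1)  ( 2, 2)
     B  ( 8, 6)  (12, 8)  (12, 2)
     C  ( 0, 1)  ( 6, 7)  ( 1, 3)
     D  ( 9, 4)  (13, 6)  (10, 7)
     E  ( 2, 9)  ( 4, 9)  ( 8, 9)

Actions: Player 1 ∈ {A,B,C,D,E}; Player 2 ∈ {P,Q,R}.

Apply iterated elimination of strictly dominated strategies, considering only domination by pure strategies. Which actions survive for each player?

Survivors P1:{B,D} P2:{Q,R}

P1 drop A (B beats it: P:8>5 Q:12>9 R:12>2)
P1 drop C (B beats it: P:8>0 Q:12>6 R:12>1)
P1 drop E (B beats it: P:8>2 Q:12>4 R:12>8)
P2 drop P (Q beats it: B:8>6 D:6>4)
P1→{B,D} P2→{Q,R}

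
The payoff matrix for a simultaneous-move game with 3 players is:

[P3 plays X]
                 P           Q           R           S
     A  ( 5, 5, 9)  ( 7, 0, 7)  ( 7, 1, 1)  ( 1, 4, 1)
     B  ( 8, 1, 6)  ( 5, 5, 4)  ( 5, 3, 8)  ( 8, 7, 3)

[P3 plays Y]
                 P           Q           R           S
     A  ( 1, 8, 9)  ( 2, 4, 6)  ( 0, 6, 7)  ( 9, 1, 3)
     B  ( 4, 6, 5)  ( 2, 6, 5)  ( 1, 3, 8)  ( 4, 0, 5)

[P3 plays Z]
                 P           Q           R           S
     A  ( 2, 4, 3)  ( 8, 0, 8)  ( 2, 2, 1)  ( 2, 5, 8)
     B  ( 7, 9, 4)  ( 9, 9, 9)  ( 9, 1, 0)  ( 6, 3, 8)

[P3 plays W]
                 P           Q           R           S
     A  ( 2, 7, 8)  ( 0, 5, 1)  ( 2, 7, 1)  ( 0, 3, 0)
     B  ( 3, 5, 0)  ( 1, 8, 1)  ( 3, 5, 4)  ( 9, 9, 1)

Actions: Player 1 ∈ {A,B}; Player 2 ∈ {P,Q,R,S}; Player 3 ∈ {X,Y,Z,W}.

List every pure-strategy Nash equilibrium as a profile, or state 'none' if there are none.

Nash profiles: (B,Q,Z)

(A,P,X): not NE [P1→B gives 8>5]
(A,P,Y): not NE [P1→B gives 4>1]
(A,P,Z): not NE [P1→B gives 7>2; P2→S gives 5>4; P3→Y gives 9>3]
(A,P,W): not NE [P1→B gives 3>2; P3→Y gives 9>8]
(A,Q,X): not NE [P2→P gives 5>0; P3→Z gives 8>7]
(A,Q,Y): not NE [P2→P gives 8>4; P3→Z gives 8>6]
(A,Q,Z): not NE [P1→B gives 9>8; P2→S gives 5>0]
(A,Q,W): not NE [P1→B gives 1>0; P2→R gives 7>5; P3→Z gives 8>1]
(A,R,X): not NE [P2→P gives 5>1; P3→Y gives 7>1]
(A,R,Y): not NE [P1→B gives 1>0; P2→P gives 8>6]
(A,R,Z): not NE [P1→B gives 9>2; P2→S gives 5>2; P3→Y gives 7>1]
(A,R,W): not NE [P1→B gives 3>2; P3→Y gives 7>1]
(A,S,X): not NE [P1→B gives 8>1; P2→P gives 5>4; P3→Z gives 8>1]
(A,S,Y): not NE [P2→P gives 8>1; P3→Z gives 8>3]
(A,S,Z): not NE [P1→B gives 6>2]
(A,S,W): not NE [P1→B gives 9>0; P2→R gives 7>3; P3→Z gives 8>0]
(B,P,X): not NE [P2→S gives 7>1]
(B,P,Y): not NE [P3→X gives 6>5]
(B,P,Z): not NE [P3→X gives 6>4]
(B,P,W): not NE [P2→S gives 9>5; P3→X gives 6>0]
(B,Q,X): not NE [P1→A gives 7>5; P2→S gives 7>5; P3→Z gives 9>4]
(B,Q,Y): not NE [P3→Z gives 9>5]
(B,Q,Z): NE
(B,Q,W): not NE [P2→S gives 9>8; P3→Z gives 9>1]
(B,R,X): not NE [P1→A gives 7>5; P2→S gives 7>3]
(B,R,Y): not NE [P2→Q gives 6>3]
(B,R,Z): not NE [P2→Q gives 9>1; P3→Y gives 8>0]
(B,R,W): not NE [P2→S gives 9>5; P3→Y gives 8>4]
(B,S,X): not NE [P3→Z gives 8>3]
(B,S,Y): not NE [P1→A gives 9>4; P2→Q gives 6>0; P3→Z gives 8>5]
(B,S,Z): not NE [P2→Q gives 9>3]
(B,S,W): not NE [P3→Z gives 8>1]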